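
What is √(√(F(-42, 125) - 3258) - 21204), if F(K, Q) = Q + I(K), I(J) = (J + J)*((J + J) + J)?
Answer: √(-21204 + √7451) ≈ 145.32*I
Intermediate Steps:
I(J) = 6*J² (I(J) = (2*J)*(2*J + J) = (2*J)*(3*J) = 6*J²)
F(K, Q) = Q + 6*K²
√(√(F(-42, 125) - 3258) - 21204) = √(√((125 + 6*(-42)²) - 3258) - 21204) = √(√((125 + 6*1764) - 3258) - 21204) = √(√((125 + 10584) - 3258) - 21204) = √(√(10709 - 3258) - 21204) = √(√7451 - 21204) = √(-21204 + √7451)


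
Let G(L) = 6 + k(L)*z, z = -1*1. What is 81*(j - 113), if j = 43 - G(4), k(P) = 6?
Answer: -5670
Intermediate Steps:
z = -1
G(L) = 0 (G(L) = 6 + 6*(-1) = 6 - 6 = 0)
j = 43 (j = 43 - 1*0 = 43 + 0 = 43)
81*(j - 113) = 81*(43 - 113) = 81*(-70) = -5670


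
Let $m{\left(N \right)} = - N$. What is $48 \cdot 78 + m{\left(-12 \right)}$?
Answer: $3756$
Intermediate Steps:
$48 \cdot 78 + m{\left(-12 \right)} = 48 \cdot 78 - -12 = 3744 + 12 = 3756$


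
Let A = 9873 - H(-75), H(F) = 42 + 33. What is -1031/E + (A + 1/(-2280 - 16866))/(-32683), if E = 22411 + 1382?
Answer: -81087864243/236324432498 ≈ -0.34312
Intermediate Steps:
H(F) = 75
E = 23793
A = 9798 (A = 9873 - 1*75 = 9873 - 75 = 9798)
-1031/E + (A + 1/(-2280 - 16866))/(-32683) = -1031/23793 + (9798 + 1/(-2280 - 16866))/(-32683) = -1031*1/23793 + (9798 + 1/(-19146))*(-1/32683) = -1031/23793 + (9798 - 1/19146)*(-1/32683) = -1031/23793 + (187592507/19146)*(-1/32683) = -1031/23793 - 187592507/625748718 = -81087864243/236324432498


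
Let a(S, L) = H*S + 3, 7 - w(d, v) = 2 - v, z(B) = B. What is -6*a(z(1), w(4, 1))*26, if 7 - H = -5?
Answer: -2340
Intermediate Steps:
H = 12 (H = 7 - 1*(-5) = 7 + 5 = 12)
w(d, v) = 5 + v (w(d, v) = 7 - (2 - v) = 7 + (-2 + v) = 5 + v)
a(S, L) = 3 + 12*S (a(S, L) = 12*S + 3 = 3 + 12*S)
-6*a(z(1), w(4, 1))*26 = -6*(3 + 12*1)*26 = -6*(3 + 12)*26 = -6*15*26 = -90*26 = -2340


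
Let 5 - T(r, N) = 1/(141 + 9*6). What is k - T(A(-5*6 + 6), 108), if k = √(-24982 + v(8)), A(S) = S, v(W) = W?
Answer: -974/195 + I*√24974 ≈ -4.9949 + 158.03*I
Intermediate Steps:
k = I*√24974 (k = √(-24982 + 8) = √(-24974) = I*√24974 ≈ 158.03*I)
T(r, N) = 974/195 (T(r, N) = 5 - 1/(141 + 9*6) = 5 - 1/(141 + 54) = 5 - 1/195 = 974/195)
k - T(A(-5*6 + 6), 108) = I*√24974 - 1*974/195 = I*√24974 - 974/195 = -974/195 + I*√24974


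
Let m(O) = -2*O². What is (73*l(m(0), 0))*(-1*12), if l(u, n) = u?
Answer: 0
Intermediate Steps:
(73*l(m(0), 0))*(-1*12) = (73*(-2*0²))*(-1*12) = (73*(-2*0))*(-12) = (73*0)*(-12) = 0*(-12) = 0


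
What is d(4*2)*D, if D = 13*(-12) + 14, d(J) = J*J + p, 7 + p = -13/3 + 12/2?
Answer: -24992/3 ≈ -8330.7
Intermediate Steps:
p = -16/3 (p = -7 + (-13/3 + 12/2) = -7 + (-13*⅓ + 12*(½)) = -7 + (-13/3 + 6) = -7 + 5/3 = -16/3 ≈ -5.3333)
d(J) = -16/3 + J² (d(J) = J*J - 16/3 = J² - 16/3 = -16/3 + J²)
D = -142 (D = -156 + 14 = -142)
d(4*2)*D = (-16/3 + (4*2)²)*(-142) = (-16/3 + 8²)*(-142) = (-16/3 + 64)*(-142) = (176/3)*(-142) = -24992/3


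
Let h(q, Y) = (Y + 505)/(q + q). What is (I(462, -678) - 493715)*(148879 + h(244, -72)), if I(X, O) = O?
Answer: -35919324970305/488 ≈ -7.3605e+10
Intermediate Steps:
h(q, Y) = (505 + Y)/(2*q) (h(q, Y) = (505 + Y)/((2*q)) = (505 + Y)*(1/(2*q)) = (505 + Y)/(2*q))
(I(462, -678) - 493715)*(148879 + h(244, -72)) = (-678 - 493715)*(148879 + (½)*(505 - 72)/244) = -494393*(148879 + (½)*(1/244)*433) = -494393*(148879 + 433/488) = -494393*72653385/488 = -35919324970305/488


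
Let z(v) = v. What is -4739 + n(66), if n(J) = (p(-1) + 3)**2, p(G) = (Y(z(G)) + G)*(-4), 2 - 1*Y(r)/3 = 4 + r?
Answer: -4378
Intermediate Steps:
Y(r) = -6 - 3*r (Y(r) = 6 - 3*(4 + r) = 6 + (-12 - 3*r) = -6 - 3*r)
p(G) = 24 + 8*G (p(G) = ((-6 - 3*G) + G)*(-4) = (-6 - 2*G)*(-4) = 24 + 8*G)
n(J) = 361 (n(J) = ((24 + 8*(-1)) + 3)**2 = ((24 - 8) + 3)**2 = (16 + 3)**2 = 19**2 = 361)
-4739 + n(66) = -4739 + 361 = -4378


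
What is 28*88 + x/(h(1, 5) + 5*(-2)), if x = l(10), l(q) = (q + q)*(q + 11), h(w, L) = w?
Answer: 7252/3 ≈ 2417.3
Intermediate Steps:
l(q) = 2*q*(11 + q) (l(q) = (2*q)*(11 + q) = 2*q*(11 + q))
x = 420 (x = 2*10*(11 + 10) = 2*10*21 = 420)
28*88 + x/(h(1, 5) + 5*(-2)) = 28*88 + 420/(1 + 5*(-2)) = 2464 + 420/(1 - 10) = 2464 + 420/(-9) = 2464 + 420*(-⅑) = 2464 - 140/3 = 7252/3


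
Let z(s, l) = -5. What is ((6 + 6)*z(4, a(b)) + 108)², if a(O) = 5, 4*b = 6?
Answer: 2304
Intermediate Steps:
b = 3/2 (b = (¼)*6 = 3/2 ≈ 1.5000)
((6 + 6)*z(4, a(b)) + 108)² = ((6 + 6)*(-5) + 108)² = (12*(-5) + 108)² = (-60 + 108)² = 48² = 2304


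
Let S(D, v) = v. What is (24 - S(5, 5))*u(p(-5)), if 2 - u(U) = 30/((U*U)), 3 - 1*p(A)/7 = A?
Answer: 59299/1568 ≈ 37.818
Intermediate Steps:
p(A) = 21 - 7*A
u(U) = 2 - 30/U² (u(U) = 2 - 30/(U*U) = 2 - 30/(U²) = 2 - 30/U²)
(24 - S(5, 5))*u(p(-5)) = (24 - 1*5)*(2 - 30/(21 - 7*(-5))²) = (24 - 5)*(2 - 30/(21 + 35)²) = 19*(2 - 30/56²) = 19*(2 - 30*1/3136) = 19*(2 - 15/1568) = 19*(3121/1568) = 59299/1568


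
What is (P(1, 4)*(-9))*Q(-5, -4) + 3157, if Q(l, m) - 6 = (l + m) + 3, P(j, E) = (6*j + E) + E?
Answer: 3157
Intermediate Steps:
P(j, E) = 2*E + 6*j (P(j, E) = (E + 6*j) + E = 2*E + 6*j)
Q(l, m) = 9 + l + m (Q(l, m) = 6 + ((l + m) + 3) = 6 + (3 + l + m) = 9 + l + m)
(P(1, 4)*(-9))*Q(-5, -4) + 3157 = ((2*4 + 6*1)*(-9))*(9 - 5 - 4) + 3157 = ((8 + 6)*(-9))*0 + 3157 = (14*(-9))*0 + 3157 = -126*0 + 3157 = 0 + 3157 = 3157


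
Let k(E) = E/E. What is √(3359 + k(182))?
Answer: 4*√210 ≈ 57.966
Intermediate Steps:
k(E) = 1
√(3359 + k(182)) = √(3359 + 1) = √3360 = 4*√210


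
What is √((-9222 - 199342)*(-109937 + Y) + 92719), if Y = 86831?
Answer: √4819172503 ≈ 69420.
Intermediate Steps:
√((-9222 - 199342)*(-109937 + Y) + 92719) = √((-9222 - 199342)*(-109937 + 86831) + 92719) = √(-208564*(-23106) + 92719) = √(4819079784 + 92719) = √4819172503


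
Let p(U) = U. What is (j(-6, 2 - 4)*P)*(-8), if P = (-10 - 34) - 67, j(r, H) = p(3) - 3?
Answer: 0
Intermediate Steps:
j(r, H) = 0 (j(r, H) = 3 - 3 = 0)
P = -111 (P = -44 - 67 = -111)
(j(-6, 2 - 4)*P)*(-8) = (0*(-111))*(-8) = 0*(-8) = 0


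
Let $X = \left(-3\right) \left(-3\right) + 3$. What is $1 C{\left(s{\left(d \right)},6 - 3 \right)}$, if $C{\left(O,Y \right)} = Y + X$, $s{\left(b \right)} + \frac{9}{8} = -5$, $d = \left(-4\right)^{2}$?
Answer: $15$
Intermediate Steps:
$d = 16$
$s{\left(b \right)} = - \frac{49}{8}$ ($s{\left(b \right)} = - \frac{9}{8} - 5 = - \frac{49}{8}$)
$X = 12$ ($X = 9 + 3 = 12$)
$C{\left(O,Y \right)} = 12 + Y$ ($C{\left(O,Y \right)} = Y + 12 = 12 + Y$)
$1 C{\left(s{\left(d \right)},6 - 3 \right)} = 1 \left(12 + \left(6 - 3\right)\right) = 1 \left(12 + 3\right) = 1 \cdot 15 = 15$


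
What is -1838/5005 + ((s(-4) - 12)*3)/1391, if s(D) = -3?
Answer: -213991/535535 ≈ -0.39958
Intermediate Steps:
-1838/5005 + ((s(-4) - 12)*3)/1391 = -1838/5005 + ((-3 - 12)*3)/1391 = -1838*1/5005 - 15*3*(1/1391) = -1838/5005 - 45*1/1391 = -1838/5005 - 45/1391 = -213991/535535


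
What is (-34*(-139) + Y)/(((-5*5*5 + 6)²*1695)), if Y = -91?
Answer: 309/1600193 ≈ 0.00019310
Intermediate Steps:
(-34*(-139) + Y)/(((-5*5*5 + 6)²*1695)) = (-34*(-139) - 91)/(((-5*5*5 + 6)²*1695)) = (4726 - 91)/(((-25*5 + 6)²*1695)) = 4635/(((-125 + 6)²*1695)) = 4635/(((-119)²*1695)) = 4635/((14161*1695)) = 4635/24002895 = 4635*(1/24002895) = 309/1600193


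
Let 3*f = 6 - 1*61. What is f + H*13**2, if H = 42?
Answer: 21239/3 ≈ 7079.7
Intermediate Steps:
f = -55/3 (f = (6 - 1*61)/3 = (6 - 61)/3 = (1/3)*(-55) = -55/3 ≈ -18.333)
f + H*13**2 = -55/3 + 42*13**2 = -55/3 + 42*169 = -55/3 + 7098 = 21239/3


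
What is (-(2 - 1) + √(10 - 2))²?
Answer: 9 - 4*√2 ≈ 3.3431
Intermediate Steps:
(-(2 - 1) + √(10 - 2))² = (-1*1 + √8)² = (-1 + 2*√2)²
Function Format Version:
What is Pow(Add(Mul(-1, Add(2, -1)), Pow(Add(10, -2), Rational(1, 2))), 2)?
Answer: Add(9, Mul(-4, Pow(2, Rational(1, 2)))) ≈ 3.3431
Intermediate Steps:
Pow(Add(Mul(-1, Add(2, -1)), Pow(Add(10, -2), Rational(1, 2))), 2) = Pow(Add(Mul(-1, 1), Pow(8, Rational(1, 2))), 2) = Pow(Add(-1, Mul(2, Pow(2, Rational(1, 2)))), 2)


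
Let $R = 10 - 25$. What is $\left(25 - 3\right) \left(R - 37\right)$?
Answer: $-1144$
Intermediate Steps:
$R = -15$ ($R = 10 - 25 = -15$)
$\left(25 - 3\right) \left(R - 37\right) = \left(25 - 3\right) \left(-15 - 37\right) = \left(25 - 3\right) \left(-52\right) = 22 \left(-52\right) = -1144$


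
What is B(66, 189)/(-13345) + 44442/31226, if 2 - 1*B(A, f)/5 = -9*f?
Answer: 32718910/41671097 ≈ 0.78517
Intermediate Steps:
B(A, f) = 10 + 45*f (B(A, f) = 10 - (-45)*f = 10 + 45*f)
B(66, 189)/(-13345) + 44442/31226 = (10 + 45*189)/(-13345) + 44442/31226 = (10 + 8505)*(-1/13345) + 44442*(1/31226) = 8515*(-1/13345) + 22221/15613 = -1703/2669 + 22221/15613 = 32718910/41671097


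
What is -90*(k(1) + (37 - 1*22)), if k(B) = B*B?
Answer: -1440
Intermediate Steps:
k(B) = B**2
-90*(k(1) + (37 - 1*22)) = -90*(1**2 + (37 - 1*22)) = -90*(1 + (37 - 22)) = -90*(1 + 15) = -90*16 = -1440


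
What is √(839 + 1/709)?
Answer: 2*√105437517/709 ≈ 28.966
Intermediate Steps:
√(839 + 1/709) = √(594852/709) = 2*√105437517/709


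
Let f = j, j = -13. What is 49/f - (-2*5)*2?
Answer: 211/13 ≈ 16.231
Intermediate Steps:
f = -13
49/f - (-2*5)*2 = 49/(-13) - (-2*5)*2 = 49*(-1/13) - (-10)*2 = -49/13 - 1*(-20) = -49/13 + 20 = 211/13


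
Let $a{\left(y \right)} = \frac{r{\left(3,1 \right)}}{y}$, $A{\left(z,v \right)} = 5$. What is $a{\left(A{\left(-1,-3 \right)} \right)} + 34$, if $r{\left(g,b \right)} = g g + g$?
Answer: $\frac{182}{5} \approx 36.4$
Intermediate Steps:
$r{\left(g,b \right)} = g + g^{2}$ ($r{\left(g,b \right)} = g^{2} + g = g + g^{2}$)
$a{\left(y \right)} = \frac{12}{y}$ ($a{\left(y \right)} = \frac{3 \left(1 + 3\right)}{y} = \frac{3 \cdot 4}{y} = \frac{12}{y}$)
$a{\left(A{\left(-1,-3 \right)} \right)} + 34 = \frac{12}{5} + 34 = \frac{182}{5}$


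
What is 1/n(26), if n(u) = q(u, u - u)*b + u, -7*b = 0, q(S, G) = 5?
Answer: 1/26 ≈ 0.038462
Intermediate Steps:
b = 0 (b = -1/7*0 = 0)
n(u) = u (n(u) = 5*0 + u = 0 + u = u)
1/n(26) = 1/26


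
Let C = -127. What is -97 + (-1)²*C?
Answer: -224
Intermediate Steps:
-97 + (-1)²*C = -97 + (-1)²*(-127) = -97 + 1*(-127) = -97 - 127 = -224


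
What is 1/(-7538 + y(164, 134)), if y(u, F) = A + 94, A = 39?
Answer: -1/7405 ≈ -0.00013504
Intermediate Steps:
y(u, F) = 133 (y(u, F) = 39 + 94 = 133)
1/(-7538 + y(164, 134)) = 1/(-7538 + 133) = 1/(-7405) = -1/7405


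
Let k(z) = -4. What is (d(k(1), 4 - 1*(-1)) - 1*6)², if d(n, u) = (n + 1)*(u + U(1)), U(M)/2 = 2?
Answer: 1089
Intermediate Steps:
U(M) = 4 (U(M) = 2*2 = 4)
d(n, u) = (1 + n)*(4 + u) (d(n, u) = (n + 1)*(u + 4) = (1 + n)*(4 + u))
(d(k(1), 4 - 1*(-1)) - 1*6)² = ((4 + (4 - 1*(-1)) + 4*(-4) - 4*(4 - 1*(-1))) - 1*6)² = ((4 + (4 + 1) - 16 - 4*(4 + 1)) - 6)² = ((4 + 5 - 16 - 4*5) - 6)² = ((4 + 5 - 16 - 20) - 6)² = (-27 - 6)² = (-33)² = 1089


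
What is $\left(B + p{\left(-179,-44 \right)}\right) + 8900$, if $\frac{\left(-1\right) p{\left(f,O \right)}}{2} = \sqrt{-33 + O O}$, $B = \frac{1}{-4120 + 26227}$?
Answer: $\frac{196752301}{22107} - 2 \sqrt{1903} \approx 8812.8$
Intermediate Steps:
$B = \frac{1}{22107} \approx 4.5235 \cdot 10^{-5}$
$p{\left(f,O \right)} = - 2 \sqrt{-33 + O^{2}}$ ($p{\left(f,O \right)} = - 2 \sqrt{-33 + O O} = - 2 \sqrt{-33 + O^{2}}$)
$\left(B + p{\left(-179,-44 \right)}\right) + 8900 = \left(\frac{1}{22107} - 2 \sqrt{-33 + \left(-44\right)^{2}}\right) + 8900 = \left(\frac{1}{22107} - 2 \sqrt{-33 + 1936}\right) + 8900 = \left(\frac{1}{22107} - 2 \sqrt{1903}\right) + 8900 = \frac{196752301}{22107} - 2 \sqrt{1903}$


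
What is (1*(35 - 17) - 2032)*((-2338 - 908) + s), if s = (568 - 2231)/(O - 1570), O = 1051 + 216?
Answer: 1977496250/303 ≈ 6.5264e+6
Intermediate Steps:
O = 1267
s = 1663/303 (s = (568 - 2231)/(1267 - 1570) = -1663/(-303) = -1663*(-1/303) = 1663/303 ≈ 5.4884)
(1*(35 - 17) - 2032)*((-2338 - 908) + s) = (1*(35 - 17) - 2032)*((-2338 - 908) + 1663/303) = (1*18 - 2032)*(-3246 + 1663/303) = (18 - 2032)*(-981875/303) = -2014*(-981875/303) = 1977496250/303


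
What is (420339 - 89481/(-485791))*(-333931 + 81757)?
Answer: -51493172419477620/485791 ≈ -1.0600e+11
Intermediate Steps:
(420339 - 89481/(-485791))*(-333931 + 81757) = (420339 - 89481*(-1/485791))*(-252174) = (420339 + 89481/485791)*(-252174) = (204196992630/485791)*(-252174) = -51493172419477620/485791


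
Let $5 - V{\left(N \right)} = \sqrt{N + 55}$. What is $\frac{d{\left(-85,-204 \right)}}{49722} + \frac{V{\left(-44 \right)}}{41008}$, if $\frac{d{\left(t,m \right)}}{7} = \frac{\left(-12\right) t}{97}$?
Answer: $\frac{52818715}{32963829712} - \frac{\sqrt{11}}{41008} \approx 0.0015214$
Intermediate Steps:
$d{\left(t,m \right)} = - \frac{84 t}{97}$ ($d{\left(t,m \right)} = 7 \frac{\left(-12\right) t}{97} = 7 - 12 t \frac{1}{97} = 7 \left(- \frac{12 t}{97}\right) = - \frac{84 t}{97}$)
$V{\left(N \right)} = 5 - \sqrt{55 + N}$ ($V{\left(N \right)} = 5 - \sqrt{N + 55} = 5 - \sqrt{55 + N}$)
$\frac{d{\left(-85,-204 \right)}}{49722} + \frac{V{\left(-44 \right)}}{41008} = \frac{\left(- \frac{84}{97}\right) \left(-85\right)}{49722} + \frac{5 - \sqrt{55 - 44}}{41008} = \frac{7140}{97} \cdot \frac{1}{49722} + \left(5 - \sqrt{11}\right) \frac{1}{41008} = \frac{1190}{803839} + \left(\frac{5}{41008} - \frac{\sqrt{11}}{41008}\right) = \frac{52818715}{32963829712} - \frac{\sqrt{11}}{41008}$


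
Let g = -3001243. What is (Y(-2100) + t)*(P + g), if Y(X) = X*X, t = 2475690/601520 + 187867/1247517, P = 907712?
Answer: -692811279994904741090167/75040642584 ≈ -9.2325e+12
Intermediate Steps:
t = 320147111957/75040642584 (t = 2475690*(1/601520) + 187867*(1/1247517) = 247569/60152 + 187867/1247517 = 320147111957/75040642584 ≈ 4.2663)
Y(X) = X²
(Y(-2100) + t)*(P + g) = ((-2100)² + 320147111957/75040642584)*(907712 - 3001243) = (4410000 + 320147111957/75040642584)*(-2093531) = (330929553942551957/75040642584)*(-2093531) = -692811279994904741090167/75040642584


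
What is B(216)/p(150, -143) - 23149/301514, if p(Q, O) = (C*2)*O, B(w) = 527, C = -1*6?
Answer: 59587097/258699012 ≈ 0.23033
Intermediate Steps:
C = -6
p(Q, O) = -12*O (p(Q, O) = (-6*2)*O = -12*O)
B(216)/p(150, -143) - 23149/301514 = 527/((-12*(-143))) - 23149/301514 = 527/1716 - 23149*1/301514 = 527*(1/1716) - 23149/301514 = 527/1716 - 23149/301514 = 59587097/258699012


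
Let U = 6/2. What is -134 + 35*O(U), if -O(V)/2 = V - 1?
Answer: -274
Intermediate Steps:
U = 3 (U = 6*(½) = 3)
O(V) = 2 - 2*V (O(V) = -2*(V - 1) = -2*(-1 + V) = 2 - 2*V)
-134 + 35*O(U) = -134 + 35*(2 - 2*3) = -134 + 35*(2 - 6) = -134 + 35*(-4) = -134 - 140 = -274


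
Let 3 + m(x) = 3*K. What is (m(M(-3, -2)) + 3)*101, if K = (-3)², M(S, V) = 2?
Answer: 2727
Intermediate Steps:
K = 9
m(x) = 24 (m(x) = -3 + 3*9 = -3 + 27 = 24)
(m(M(-3, -2)) + 3)*101 = (24 + 3)*101 = 27*101 = 2727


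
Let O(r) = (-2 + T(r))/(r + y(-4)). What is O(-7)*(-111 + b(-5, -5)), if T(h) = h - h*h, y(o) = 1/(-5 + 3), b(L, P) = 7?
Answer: -12064/15 ≈ -804.27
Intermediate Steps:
y(o) = -½ (y(o) = 1/(-2) = -½)
T(h) = h - h²
O(r) = (-2 + r*(1 - r))/(-½ + r) (O(r) = (-2 + r*(1 - r))/(r - ½) = (-2 + r*(1 - r))/(-½ + r))
O(-7)*(-111 + b(-5, -5)) = (2*(-2 - 1*(-7)*(-1 - 7))/(-1 + 2*(-7)))*(-111 + 7) = (2*(-2 - 1*(-7)*(-8))/(-1 - 14))*(-104) = (2*(-2 - 56)/(-15))*(-104) = (2*(-1/15)*(-58))*(-104) = (116/15)*(-104) = -12064/15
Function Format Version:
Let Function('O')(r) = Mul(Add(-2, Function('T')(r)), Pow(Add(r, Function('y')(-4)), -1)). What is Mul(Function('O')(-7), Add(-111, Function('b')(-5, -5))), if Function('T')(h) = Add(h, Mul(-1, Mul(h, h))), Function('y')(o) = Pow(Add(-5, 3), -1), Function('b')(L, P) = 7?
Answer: Rational(-12064, 15) ≈ -804.27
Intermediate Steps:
Function('y')(o) = Rational(-1, 2) (Function('y')(o) = Pow(-2, -1) = Rational(-1, 2))
Function('T')(h) = Add(h, Mul(-1, Pow(h, 2)))
Function('O')(r) = Mul(Pow(Add(Rational(-1, 2), r), -1), Add(-2, Mul(r, Add(1, Mul(-1, r))))) (Function('O')(r) = Mul(Add(-2, Mul(r, Add(1, Mul(-1, r)))), Pow(Add(r, Rational(-1, 2)), -1)) = Mul(Add(-2, Mul(r, Add(1, Mul(-1, r)))), Pow(Add(Rational(-1, 2), r), -1)) = Mul(Pow(Add(Rational(-1, 2), r), -1), Add(-2, Mul(r, Add(1, Mul(-1, r))))))
Mul(Function('O')(-7), Add(-111, Function('b')(-5, -5))) = Mul(Mul(2, Pow(Add(-1, Mul(2, -7)), -1), Add(-2, Mul(-1, -7, Add(-1, -7)))), Add(-111, 7)) = Mul(Mul(2, Pow(Add(-1, -14), -1), Add(-2, Mul(-1, -7, -8))), -104) = Mul(Mul(2, Pow(-15, -1), Add(-2, -56)), -104) = Mul(Mul(2, Rational(-1, 15), -58), -104) = Mul(Rational(116, 15), -104) = Rational(-12064, 15)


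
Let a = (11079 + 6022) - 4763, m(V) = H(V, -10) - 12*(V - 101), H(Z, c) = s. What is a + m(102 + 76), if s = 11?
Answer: 11425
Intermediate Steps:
H(Z, c) = 11
m(V) = 1223 - 12*V (m(V) = 11 - 12*(V - 101) = 11 - 12*(-101 + V) = 11 - (-1212 + 12*V) = 11 + (1212 - 12*V) = 1223 - 12*V)
a = 12338 (a = 17101 - 4763 = 12338)
a + m(102 + 76) = 12338 + (1223 - 12*(102 + 76)) = 12338 + (1223 - 12*178) = 12338 + (1223 - 2136) = 12338 - 913 = 11425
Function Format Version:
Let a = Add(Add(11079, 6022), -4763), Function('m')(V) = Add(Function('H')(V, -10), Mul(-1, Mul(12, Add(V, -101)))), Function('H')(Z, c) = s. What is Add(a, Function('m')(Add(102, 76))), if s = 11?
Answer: 11425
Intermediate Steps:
Function('H')(Z, c) = 11
Function('m')(V) = Add(1223, Mul(-12, V)) (Function('m')(V) = Add(11, Mul(-1, Mul(12, Add(V, -101)))) = Add(11, Mul(-1, Mul(12, Add(-101, V)))) = Add(11, Mul(-1, Add(-1212, Mul(12, V)))) = Add(11, Add(1212, Mul(-12, V))) = Add(1223, Mul(-12, V)))
a = 12338 (a = Add(17101, -4763) = 12338)
Add(a, Function('m')(Add(102, 76))) = Add(12338, Add(1223, Mul(-12, Add(102, 76)))) = Add(12338, Add(1223, Mul(-12, 178))) = Add(12338, Add(1223, -2136)) = Add(12338, -913) = 11425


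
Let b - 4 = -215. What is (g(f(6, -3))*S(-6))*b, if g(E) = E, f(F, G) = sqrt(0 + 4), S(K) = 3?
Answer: -1266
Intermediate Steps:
f(F, G) = 2 (f(F, G) = sqrt(4) = 2)
b = -211 (b = 4 - 215 = -211)
(g(f(6, -3))*S(-6))*b = (2*3)*(-211) = 6*(-211) = -1266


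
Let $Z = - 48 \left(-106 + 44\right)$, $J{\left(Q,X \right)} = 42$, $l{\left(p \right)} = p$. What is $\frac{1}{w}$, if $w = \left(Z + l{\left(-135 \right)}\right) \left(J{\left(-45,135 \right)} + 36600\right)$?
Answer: $\frac{1}{104099922} \approx 9.6062 \cdot 10^{-9}$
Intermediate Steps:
$Z = 2976$ ($Z = \left(-48\right) \left(-62\right) = 2976$)
$w = 104099922$ ($w = \left(2976 - 135\right) \left(42 + 36600\right) = 2841 \cdot 36642 = 104099922$)
$\frac{1}{w} = \frac{1}{104099922}$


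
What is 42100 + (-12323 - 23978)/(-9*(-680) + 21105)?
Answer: 1146136199/27225 ≈ 42099.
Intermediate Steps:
42100 + (-12323 - 23978)/(-9*(-680) + 21105) = 42100 - 36301/(6120 + 21105) = 42100 - 36301/27225 = 1146136199/27225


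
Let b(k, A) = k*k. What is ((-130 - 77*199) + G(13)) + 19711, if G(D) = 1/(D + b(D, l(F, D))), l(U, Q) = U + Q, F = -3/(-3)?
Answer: 774957/182 ≈ 4258.0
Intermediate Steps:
F = 1 (F = -3*(-1/3) = 1)
l(U, Q) = Q + U
b(k, A) = k**2
G(D) = 1/(D + D**2)
((-130 - 77*199) + G(13)) + 19711 = ((-130 - 77*199) + 1/(13*(1 + 13))) + 19711 = ((-130 - 15323) + (1/13)/14) + 19711 = (-15453 + (1/13)*(1/14)) + 19711 = (-15453 + 1/182) + 19711 = -2812445/182 + 19711 = 774957/182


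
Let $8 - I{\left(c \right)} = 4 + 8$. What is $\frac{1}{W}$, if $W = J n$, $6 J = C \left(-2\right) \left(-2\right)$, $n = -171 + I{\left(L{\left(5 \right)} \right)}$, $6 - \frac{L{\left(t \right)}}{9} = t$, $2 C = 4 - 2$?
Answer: $- \frac{3}{350} \approx -0.0085714$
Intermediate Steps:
$C = 1$ ($C = \frac{4 - 2}{2} = \frac{1}{2} \cdot 2 = 1$)
$L{\left(t \right)} = 54 - 9 t$
$I{\left(c \right)} = -4$ ($I{\left(c \right)} = 8 - \left(4 + 8\right) = 8 - 12 = -4$)
$n = -175$ ($n = -171 - 4 = -175$)
$J = \frac{2}{3}$ ($J = \frac{1 \left(-2\right) \left(-2\right)}{6} = \frac{\left(-2\right) \left(-2\right)}{6} = \frac{1}{6} \cdot 4 = \frac{2}{3} \approx 0.66667$)
$W = - \frac{350}{3}$ ($W = \frac{2}{3} \left(-175\right) = - \frac{350}{3} \approx -116.67$)
$\frac{1}{W} = \frac{1}{- \frac{350}{3}} = - \frac{3}{350}$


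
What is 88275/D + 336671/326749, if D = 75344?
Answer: 54209907799/24618576656 ≈ 2.2020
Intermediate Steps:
88275/D + 336671/326749 = 88275/75344 + 336671/326749 = 54209907799/24618576656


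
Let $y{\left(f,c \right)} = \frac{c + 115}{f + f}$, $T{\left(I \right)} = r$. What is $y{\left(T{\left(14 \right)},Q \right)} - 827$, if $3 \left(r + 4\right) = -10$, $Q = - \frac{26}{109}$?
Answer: $- \frac{4003819}{4796} \approx -834.82$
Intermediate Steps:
$Q = - \frac{26}{109}$ ($Q = \left(-26\right) \frac{1}{109} = - \frac{26}{109} \approx -0.23853$)
$r = - \frac{22}{3}$ ($r = -4 + \frac{1}{3} \left(-10\right) = -4 - \frac{10}{3} = - \frac{22}{3} \approx -7.3333$)
$T{\left(I \right)} = - \frac{22}{3}$
$y{\left(f,c \right)} = \frac{115 + c}{2 f}$
$y{\left(T{\left(14 \right)},Q \right)} - 827 = \frac{115 - \frac{26}{109}}{2 \left(- \frac{22}{3}\right)} - 827 = \frac{1}{2} \left(- \frac{3}{22}\right) \frac{12509}{109} - 827 = - \frac{37527}{4796} - 827 = - \frac{4003819}{4796}$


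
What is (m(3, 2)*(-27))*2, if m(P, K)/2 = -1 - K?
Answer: 324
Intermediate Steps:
m(P, K) = -2 - 2*K (m(P, K) = 2*(-1 - K) = -2 - 2*K)
(m(3, 2)*(-27))*2 = ((-2 - 2*2)*(-27))*2 = ((-2 - 4)*(-27))*2 = -6*(-27)*2 = 162*2 = 324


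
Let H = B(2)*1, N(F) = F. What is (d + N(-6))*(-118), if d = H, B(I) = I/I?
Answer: 590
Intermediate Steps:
B(I) = 1
H = 1 (H = 1*1 = 1)
d = 1
(d + N(-6))*(-118) = (1 - 6)*(-118) = -5*(-118) = 590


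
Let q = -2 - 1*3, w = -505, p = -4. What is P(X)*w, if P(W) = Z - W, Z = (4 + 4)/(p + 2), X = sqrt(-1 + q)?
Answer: 2020 + 505*I*sqrt(6) ≈ 2020.0 + 1237.0*I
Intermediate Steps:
q = -5 (q = -2 - 3 = -5)
X = I*sqrt(6) (X = sqrt(-1 - 5) = sqrt(-6) = I*sqrt(6) ≈ 2.4495*I)
Z = -4 (Z = (4 + 4)/(-4 + 2) = 8/(-2) = 8*(-1/2) = -4)
P(W) = -4 - W
P(X)*w = (-4 - I*sqrt(6))*(-505) = 2020 + 505*I*sqrt(6)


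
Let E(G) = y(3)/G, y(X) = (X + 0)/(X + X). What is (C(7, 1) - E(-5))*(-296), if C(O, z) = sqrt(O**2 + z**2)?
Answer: -148/5 - 1480*sqrt(2) ≈ -2122.6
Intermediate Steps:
y(X) = 1/2 (y(X) = X/((2*X)) = X*(1/(2*X)) = 1/2)
E(G) = 1/(2*G)
(C(7, 1) - E(-5))*(-296) = (sqrt(7**2 + 1**2) - 1/(2*(-5)))*(-296) = (sqrt(49 + 1) - (-1)/(2*5))*(-296) = (sqrt(50) - 1*(-1/10))*(-296) = (5*sqrt(2) + 1/10)*(-296) = (1/10 + 5*sqrt(2))*(-296) = -148/5 - 1480*sqrt(2)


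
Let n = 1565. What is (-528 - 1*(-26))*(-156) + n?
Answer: 79877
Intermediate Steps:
(-528 - 1*(-26))*(-156) + n = (-528 - 1*(-26))*(-156) + 1565 = (-528 + 26)*(-156) + 1565 = -502*(-156) + 1565 = 78312 + 1565 = 79877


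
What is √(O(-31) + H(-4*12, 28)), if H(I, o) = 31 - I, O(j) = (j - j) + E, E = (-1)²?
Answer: 4*√5 ≈ 8.9443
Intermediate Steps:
E = 1
O(j) = 1 (O(j) = (j - j) + 1 = 0 + 1 = 1)
√(O(-31) + H(-4*12, 28)) = √(1 + (31 - (-4)*12)) = √(1 + (31 - 1*(-48))) = √(1 + (31 + 48)) = √(1 + 79) = √80 = 4*√5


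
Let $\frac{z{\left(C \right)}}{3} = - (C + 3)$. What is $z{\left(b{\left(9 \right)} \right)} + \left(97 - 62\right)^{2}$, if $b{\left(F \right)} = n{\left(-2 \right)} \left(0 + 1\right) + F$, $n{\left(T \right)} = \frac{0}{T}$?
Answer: $1189$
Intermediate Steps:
$n{\left(T \right)} = 0$
$b{\left(F \right)} = F$ ($b{\left(F \right)} = 0 \left(0 + 1\right) + F = 0 \cdot 1 + F = 0 + F = F$)
$z{\left(C \right)} = -9 - 3 C$ ($z{\left(C \right)} = 3 \left(- (C + 3)\right) = 3 \left(- (3 + C)\right) = 3 \left(-3 - C\right) = -9 - 3 C$)
$z{\left(b{\left(9 \right)} \right)} + \left(97 - 62\right)^{2} = \left(-9 - 27\right) + \left(97 - 62\right)^{2} = \left(-9 - 27\right) + 35^{2} = -36 + 1225 = 1189$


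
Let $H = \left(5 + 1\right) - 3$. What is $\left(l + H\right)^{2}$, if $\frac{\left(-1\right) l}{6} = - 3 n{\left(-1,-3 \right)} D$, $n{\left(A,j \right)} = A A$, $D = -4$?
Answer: $4761$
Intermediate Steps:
$n{\left(A,j \right)} = A^{2}$
$H = 3$ ($H = 6 - 3 = 3$)
$l = -72$ ($l = - 6 - 3 \left(-1\right)^{2} \left(-4\right) = - 6 \left(-3\right) 1 \left(-4\right) = - 6 \left(\left(-3\right) \left(-4\right)\right) = \left(-6\right) 12 = -72$)
$\left(l + H\right)^{2} = \left(-72 + 3\right)^{2} = \left(-69\right)^{2} = 4761$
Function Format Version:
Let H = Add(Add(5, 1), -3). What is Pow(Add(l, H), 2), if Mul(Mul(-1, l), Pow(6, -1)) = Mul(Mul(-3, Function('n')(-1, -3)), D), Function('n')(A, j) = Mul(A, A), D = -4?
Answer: 4761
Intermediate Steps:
Function('n')(A, j) = Pow(A, 2)
H = 3 (H = Add(6, -3) = 3)
l = -72 (l = Mul(-6, Mul(Mul(-3, Pow(-1, 2)), -4)) = Mul(-6, Mul(Mul(-3, 1), -4)) = Mul(-6, Mul(-3, -4)) = Mul(-6, 12) = -72)
Pow(Add(l, H), 2) = Pow(Add(-72, 3), 2) = Pow(-69, 2) = 4761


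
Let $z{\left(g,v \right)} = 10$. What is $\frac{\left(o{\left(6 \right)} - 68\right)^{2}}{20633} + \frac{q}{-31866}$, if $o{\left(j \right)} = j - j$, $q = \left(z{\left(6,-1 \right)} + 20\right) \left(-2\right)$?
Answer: $\frac{526902}{2331529} \approx 0.22599$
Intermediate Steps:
$q = -60$ ($q = \left(10 + 20\right) \left(-2\right) = 30 \left(-2\right) = -60$)
$o{\left(j \right)} = 0$
$\frac{\left(o{\left(6 \right)} - 68\right)^{2}}{20633} + \frac{q}{-31866} = \frac{\left(0 - 68\right)^{2}}{20633} - \frac{60}{-31866} = \left(-68\right)^{2} \cdot \frac{1}{20633} - - \frac{10}{5311} = 4624 \cdot \frac{1}{20633} + \frac{10}{5311} = \frac{4624}{20633} + \frac{10}{5311} = \frac{526902}{2331529}$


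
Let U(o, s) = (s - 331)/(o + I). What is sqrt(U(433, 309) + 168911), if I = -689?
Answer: 3*sqrt(4804582)/16 ≈ 410.99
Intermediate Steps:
U(o, s) = (-331 + s)/(-689 + o) (U(o, s) = (s - 331)/(o - 689) = (-331 + s)/(-689 + o))
sqrt(U(433, 309) + 168911) = sqrt((-331 + 309)/(-689 + 433) + 168911) = sqrt(-22/(-256) + 168911) = sqrt(-1/256*(-22) + 168911) = sqrt(11/128 + 168911) = sqrt(21620619/128) = 3*sqrt(4804582)/16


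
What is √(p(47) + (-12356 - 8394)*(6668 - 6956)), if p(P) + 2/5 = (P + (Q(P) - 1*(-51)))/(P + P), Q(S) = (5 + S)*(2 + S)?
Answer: √330026132435/235 ≈ 2444.6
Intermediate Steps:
Q(S) = (2 + S)*(5 + S)
p(P) = -⅖ + (61 + P² + 8*P)/(2*P) (p(P) = -⅖ + (P + ((10 + P² + 7*P) - 1*(-51)))/(P + P) = -⅖ + (P + ((10 + P² + 7*P) + 51))/((2*P)) = -⅖ + (P + (61 + P² + 7*P))*(1/(2*P)) = -⅖ + (61 + P² + 8*P)*(1/(2*P)) = -⅖ + (61 + P² + 8*P)/(2*P))
√(p(47) + (-12356 - 8394)*(6668 - 6956)) = √((18/5 + (½)*47 + (61/2)/47) + (-12356 - 8394)*(6668 - 6956)) = √((18/5 + 47/2 + (61/2)*(1/47)) - 20750*(-288)) = √((18/5 + 47/2 + 61/94) + 5976000) = √(6521/235 + 5976000) = √(1404366521/235) = √330026132435/235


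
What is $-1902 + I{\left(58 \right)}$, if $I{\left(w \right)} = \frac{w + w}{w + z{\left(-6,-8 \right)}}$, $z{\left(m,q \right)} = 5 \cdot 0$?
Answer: $-1900$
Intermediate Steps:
$z{\left(m,q \right)} = 0$
$I{\left(w \right)} = 2$ ($I{\left(w \right)} = \frac{w + w}{w + 0} = \frac{2 w}{w} = 2$)
$-1902 + I{\left(58 \right)} = -1902 + 2 = -1900$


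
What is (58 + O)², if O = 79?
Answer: 18769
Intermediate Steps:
(58 + O)² = (58 + 79)² = 137² = 18769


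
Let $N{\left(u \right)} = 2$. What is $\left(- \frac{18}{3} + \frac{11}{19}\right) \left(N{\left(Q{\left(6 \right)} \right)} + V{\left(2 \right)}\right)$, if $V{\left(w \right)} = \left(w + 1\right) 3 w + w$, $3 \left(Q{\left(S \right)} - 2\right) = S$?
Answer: $- \frac{2266}{19} \approx -119.26$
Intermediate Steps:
$Q{\left(S \right)} = 2 + \frac{S}{3}$
$V{\left(w \right)} = w + w \left(3 + 3 w\right)$ ($V{\left(w \right)} = \left(1 + w\right) 3 w + w = \left(3 + 3 w\right) w + w = w \left(3 + 3 w\right) + w = w + w \left(3 + 3 w\right)$)
$\left(- \frac{18}{3} + \frac{11}{19}\right) \left(N{\left(Q{\left(6 \right)} \right)} + V{\left(2 \right)}\right) = \left(- \frac{18}{3} + \frac{11}{19}\right) \left(2 + 2 \left(4 + 3 \cdot 2\right)\right) = \left(\left(-18\right) \frac{1}{3} + 11 \cdot \frac{1}{19}\right) \left(2 + 2 \left(4 + 6\right)\right) = \left(-6 + \frac{11}{19}\right) \left(2 + 2 \cdot 10\right) = - \frac{103 \left(2 + 20\right)}{19} = \left(- \frac{103}{19}\right) 22 = - \frac{2266}{19}$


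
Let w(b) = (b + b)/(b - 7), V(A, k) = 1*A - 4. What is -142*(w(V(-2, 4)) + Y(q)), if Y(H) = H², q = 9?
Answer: -151230/13 ≈ -11633.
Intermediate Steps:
V(A, k) = -4 + A (V(A, k) = A - 4 = -4 + A)
w(b) = 2*b/(-7 + b) (w(b) = (2*b)/(-7 + b) = 2*b/(-7 + b))
-142*(w(V(-2, 4)) + Y(q)) = -142*(2*(-4 - 2)/(-7 + (-4 - 2)) + 9²) = -142*(2*(-6)/(-7 - 6) + 81) = -142*(2*(-6)/(-13) + 81) = -142*(2*(-6)*(-1/13) + 81) = -142*(12/13 + 81) = -142*1065/13 = -151230/13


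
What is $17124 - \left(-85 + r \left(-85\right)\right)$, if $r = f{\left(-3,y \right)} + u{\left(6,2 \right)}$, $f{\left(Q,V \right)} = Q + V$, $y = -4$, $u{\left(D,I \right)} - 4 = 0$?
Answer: $16954$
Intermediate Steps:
$u{\left(D,I \right)} = 4$ ($u{\left(D,I \right)} = 4 + 0 = 4$)
$r = -3$ ($r = \left(-3 - 4\right) + 4 = -7 + 4 = -3$)
$17124 - \left(-85 + r \left(-85\right)\right) = 17124 - \left(-85 - -255\right) = 17124 - \left(-85 + 255\right) = 17124 - 170 = 16954$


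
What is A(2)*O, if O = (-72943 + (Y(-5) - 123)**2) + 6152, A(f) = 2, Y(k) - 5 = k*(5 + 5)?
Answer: -77134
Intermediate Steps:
Y(k) = 5 + 10*k (Y(k) = 5 + k*(5 + 5) = 5 + k*10 = 5 + 10*k)
O = -38567 (O = (-72943 + ((5 + 10*(-5)) - 123)**2) + 6152 = (-72943 + ((5 - 50) - 123)**2) + 6152 = (-72943 + (-45 - 123)**2) + 6152 = (-72943 + (-168)**2) + 6152 = (-72943 + 28224) + 6152 = -44719 + 6152 = -38567)
A(2)*O = 2*(-38567) = -77134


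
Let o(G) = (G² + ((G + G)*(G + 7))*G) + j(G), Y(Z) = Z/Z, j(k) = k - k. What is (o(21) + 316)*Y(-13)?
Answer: 25453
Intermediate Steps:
j(k) = 0
Y(Z) = 1
o(G) = G² + 2*G²*(7 + G) (o(G) = (G² + ((G + G)*(G + 7))*G) + 0 = (G² + ((2*G)*(7 + G))*G) + 0 = (G² + (2*G*(7 + G))*G) + 0 = (G² + 2*G²*(7 + G)) + 0 = G² + 2*G²*(7 + G))
(o(21) + 316)*Y(-13) = (21²*(15 + 2*21) + 316)*1 = (441*(15 + 42) + 316)*1 = (441*57 + 316)*1 = (25137 + 316)*1 = 25453*1 = 25453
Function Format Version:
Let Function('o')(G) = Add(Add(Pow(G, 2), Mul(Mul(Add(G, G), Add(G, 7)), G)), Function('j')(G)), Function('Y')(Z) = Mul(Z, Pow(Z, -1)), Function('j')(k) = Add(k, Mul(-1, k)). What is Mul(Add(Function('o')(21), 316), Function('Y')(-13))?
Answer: 25453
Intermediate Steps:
Function('j')(k) = 0
Function('Y')(Z) = 1
Function('o')(G) = Add(Pow(G, 2), Mul(2, Pow(G, 2), Add(7, G))) (Function('o')(G) = Add(Add(Pow(G, 2), Mul(Mul(Add(G, G), Add(G, 7)), G)), 0) = Add(Add(Pow(G, 2), Mul(Mul(Mul(2, G), Add(7, G)), G)), 0) = Add(Add(Pow(G, 2), Mul(Mul(2, G, Add(7, G)), G)), 0) = Add(Add(Pow(G, 2), Mul(2, Pow(G, 2), Add(7, G))), 0) = Add(Pow(G, 2), Mul(2, Pow(G, 2), Add(7, G))))
Mul(Add(Function('o')(21), 316), Function('Y')(-13)) = Mul(Add(Mul(Pow(21, 2), Add(15, Mul(2, 21))), 316), 1) = Mul(Add(Mul(441, Add(15, 42)), 316), 1) = Mul(Add(Mul(441, 57), 316), 1) = Mul(Add(25137, 316), 1) = Mul(25453, 1) = 25453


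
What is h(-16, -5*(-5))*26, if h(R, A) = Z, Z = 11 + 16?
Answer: 702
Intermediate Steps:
Z = 27
h(R, A) = 27
h(-16, -5*(-5))*26 = 27*26 = 702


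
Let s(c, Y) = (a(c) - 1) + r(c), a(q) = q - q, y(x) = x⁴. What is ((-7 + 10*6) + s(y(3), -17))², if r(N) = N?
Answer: 17689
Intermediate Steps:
a(q) = 0
s(c, Y) = -1 + c (s(c, Y) = (0 - 1) + c = -1 + c)
((-7 + 10*6) + s(y(3), -17))² = ((-7 + 10*6) + (-1 + 3⁴))² = ((-7 + 60) + (-1 + 81))² = (53 + 80)² = 133² = 17689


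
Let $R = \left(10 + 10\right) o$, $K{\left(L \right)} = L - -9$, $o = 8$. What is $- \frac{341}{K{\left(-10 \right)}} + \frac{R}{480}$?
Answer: $\frac{1024}{3} \approx 341.33$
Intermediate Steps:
$K{\left(L \right)} = 9 + L$ ($K{\left(L \right)} = L + 9 = 9 + L$)
$R = 160$ ($R = \left(10 + 10\right) 8 = 20 \cdot 8 = 160$)
$- \frac{341}{K{\left(-10 \right)}} + \frac{R}{480} = - \frac{341}{9 - 10} + \frac{160}{480} = - \frac{341}{-1} + 160 \cdot \frac{1}{480} = \left(-341\right) \left(-1\right) + \frac{1}{3} = 341 + \frac{1}{3} = \frac{1024}{3}$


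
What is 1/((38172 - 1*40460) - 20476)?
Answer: -1/22764 ≈ -4.3929e-5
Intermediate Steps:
1/((38172 - 1*40460) - 20476) = 1/((38172 - 40460) - 20476) = 1/(-2288 - 20476) = 1/(-22764) = -1/22764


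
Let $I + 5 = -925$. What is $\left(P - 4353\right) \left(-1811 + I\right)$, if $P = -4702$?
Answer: $24819755$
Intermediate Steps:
$I = -930$ ($I = -5 - 925 = -930$)
$\left(P - 4353\right) \left(-1811 + I\right) = \left(-4702 - 4353\right) \left(-1811 - 930\right) = \left(-9055\right) \left(-2741\right) = 24819755$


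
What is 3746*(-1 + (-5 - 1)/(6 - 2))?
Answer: -9365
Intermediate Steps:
3746*(-1 + (-5 - 1)/(6 - 2)) = 3746*(-1 - 6/4) = 3746*(-1 - 6*¼) = 3746*(-1 - 3/2) = 3746*(-5/2) = -9365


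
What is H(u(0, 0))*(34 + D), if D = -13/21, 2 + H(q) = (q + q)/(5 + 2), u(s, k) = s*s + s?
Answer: -1402/21 ≈ -66.762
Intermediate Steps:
u(s, k) = s + s² (u(s, k) = s² + s = s + s²)
H(q) = -2 + 2*q/7 (H(q) = -2 + (q + q)/(5 + 2) = -2 + (2*q)/7 = -2 + (2*q)*(⅐) = -2 + 2*q/7)
D = -13/21 (D = -13*1/21 = -13/21 ≈ -0.61905)
H(u(0, 0))*(34 + D) = (-2 + 2*(0*(1 + 0))/7)*(34 - 13/21) = (-2 + 2*(0*1)/7)*(701/21) = (-2 + (2/7)*0)*(701/21) = (-2 + 0)*(701/21) = -2*701/21 = -1402/21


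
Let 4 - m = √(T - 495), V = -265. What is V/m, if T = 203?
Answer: -265/77 - 265*I*√73/154 ≈ -3.4416 - 14.702*I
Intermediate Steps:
m = 4 - 2*I*√73 (m = 4 - √(203 - 495) = 4 - √(-292) = 4 - 2*I*√73 ≈ 4.0 - 17.088*I)
V/m = -265/(4 - 2*I*√73)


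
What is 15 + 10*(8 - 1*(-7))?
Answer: 165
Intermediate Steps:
15 + 10*(8 - 1*(-7)) = 15 + 10*(8 + 7) = 15 + 10*15 = 15 + 150 = 165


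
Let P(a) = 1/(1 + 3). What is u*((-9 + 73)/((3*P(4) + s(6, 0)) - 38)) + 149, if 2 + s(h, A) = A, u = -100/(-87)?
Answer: 2009591/13659 ≈ 147.13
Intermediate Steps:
P(a) = ¼ (P(a) = 1/4 = ¼)
u = 100/87 (u = -100*(-1/87) = 100/87 ≈ 1.1494)
s(h, A) = -2 + A
u*((-9 + 73)/((3*P(4) + s(6, 0)) - 38)) + 149 = 100*((-9 + 73)/((3*(¼) + (-2 + 0)) - 38))/87 + 149 = 100*(64/((¾ - 2) - 38))/87 + 149 = 100*(64/(-5/4 - 38))/87 + 149 = 100*(64/(-157/4))/87 + 149 = 100*(64*(-4/157))/87 + 149 = (100/87)*(-256/157) + 149 = -25600/13659 + 149 = 2009591/13659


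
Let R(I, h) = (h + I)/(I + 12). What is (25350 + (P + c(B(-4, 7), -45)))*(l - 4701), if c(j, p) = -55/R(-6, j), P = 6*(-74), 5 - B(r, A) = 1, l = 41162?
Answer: 914113731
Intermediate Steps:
B(r, A) = 4 (B(r, A) = 5 - 1*1 = 5 - 1 = 4)
R(I, h) = (I + h)/(12 + I)
P = -444
c(j, p) = -55/(-1 + j/6) (c(j, p) = -55*(12 - 6)/(-6 + j) = -55*6/(-6 + j) = -55/(-1 + j/6))
(25350 + (P + c(B(-4, 7), -45)))*(l - 4701) = (25350 + (-444 - 330/(-6 + 4)))*(41162 - 4701) = (25350 + (-444 - 330/(-2)))*36461 = (25350 + (-444 - 330*(-1/2)))*36461 = (25350 + (-444 + 165))*36461 = (25350 - 279)*36461 = 25071*36461 = 914113731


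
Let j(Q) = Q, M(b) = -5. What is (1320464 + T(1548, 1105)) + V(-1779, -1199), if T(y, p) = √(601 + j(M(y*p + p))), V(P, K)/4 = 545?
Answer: 1322644 + 2*√149 ≈ 1.3227e+6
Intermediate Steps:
V(P, K) = 2180 (V(P, K) = 4*545 = 2180)
T(y, p) = 2*√149 (T(y, p) = √(601 - 5) = √596 = 2*√149)
(1320464 + T(1548, 1105)) + V(-1779, -1199) = (1320464 + 2*√149) + 2180 = 1322644 + 2*√149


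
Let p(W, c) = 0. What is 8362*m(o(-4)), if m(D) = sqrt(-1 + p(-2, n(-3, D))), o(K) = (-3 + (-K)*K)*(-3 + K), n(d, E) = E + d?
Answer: 8362*I ≈ 8362.0*I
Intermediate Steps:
o(K) = (-3 + K)*(-3 - K**2) (o(K) = (-3 - K**2)*(-3 + K) = (-3 + K)*(-3 - K**2))
m(D) = I (m(D) = sqrt(-1 + 0) = sqrt(-1) = I)
8362*m(o(-4)) = 8362*I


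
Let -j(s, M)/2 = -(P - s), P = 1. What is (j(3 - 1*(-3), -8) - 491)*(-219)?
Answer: 109719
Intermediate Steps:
j(s, M) = 2 - 2*s (j(s, M) = -(-2)*(1 - s) = -2*(-1 + s) = 2 - 2*s)
(j(3 - 1*(-3), -8) - 491)*(-219) = ((2 - 2*(3 - 1*(-3))) - 491)*(-219) = ((2 - 2*(3 + 3)) - 491)*(-219) = ((2 - 2*6) - 491)*(-219) = ((2 - 12) - 491)*(-219) = (-10 - 491)*(-219) = -501*(-219) = 109719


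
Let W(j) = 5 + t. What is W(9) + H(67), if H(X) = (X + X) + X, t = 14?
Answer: 220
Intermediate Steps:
W(j) = 19 (W(j) = 5 + 14 = 19)
H(X) = 3*X (H(X) = 2*X + X = 3*X)
W(9) + H(67) = 19 + 3*67 = 19 + 201 = 220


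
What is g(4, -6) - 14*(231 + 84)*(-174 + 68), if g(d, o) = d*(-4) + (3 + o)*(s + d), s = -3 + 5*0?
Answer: 467441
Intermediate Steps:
s = -3 (s = -3 + 0 = -3)
g(d, o) = -4*d + (-3 + d)*(3 + o) (g(d, o) = d*(-4) + (3 + o)*(-3 + d) = -4*d + (-3 + d)*(3 + o))
g(4, -6) - 14*(231 + 84)*(-174 + 68) = (-9 - 1*4 - 3*(-6) + 4*(-6)) - 14*(231 + 84)*(-174 + 68) = (-9 - 4 + 18 - 24) - 4410*(-106) = -19 - 14*(-33390) = -19 + 467460 = 467441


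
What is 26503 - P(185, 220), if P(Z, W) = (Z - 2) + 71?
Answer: 26249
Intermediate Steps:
P(Z, W) = 69 + Z (P(Z, W) = (-2 + Z) + 71 = 69 + Z)
26503 - P(185, 220) = 26503 - (69 + 185) = 26503 - 1*254 = 26503 - 254 = 26249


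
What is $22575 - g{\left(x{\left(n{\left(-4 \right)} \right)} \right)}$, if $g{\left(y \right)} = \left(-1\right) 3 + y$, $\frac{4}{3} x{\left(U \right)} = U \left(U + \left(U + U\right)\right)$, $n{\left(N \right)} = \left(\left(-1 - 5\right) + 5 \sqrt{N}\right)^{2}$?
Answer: $45762 - 34560 i \approx 45762.0 - 34560.0 i$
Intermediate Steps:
$n{\left(N \right)} = \left(-6 + 5 \sqrt{N}\right)^{2}$
$x{\left(U \right)} = \frac{9 U^{2}}{4}$ ($x{\left(U \right)} = \frac{3 U \left(U + \left(U + U\right)\right)}{4} = \frac{3 U \left(U + 2 U\right)}{4} = \frac{3 U 3 U}{4} = \frac{3 \cdot 3 U^{2}}{4} = \frac{9 U^{2}}{4}$)
$g{\left(y \right)} = -3 + y$
$22575 - g{\left(x{\left(n{\left(-4 \right)} \right)} \right)} = 22575 - \left(-3 + \frac{9 \left(\left(-6 + 5 \sqrt{-4}\right)^{2}\right)^{2}}{4}\right) = 22575 - \left(-3 + \frac{9 \left(\left(-6 + 5 \cdot 2 i\right)^{2}\right)^{2}}{4}\right) = 22575 - \left(-3 + \frac{9 \left(\left(-6 + 10 i\right)^{2}\right)^{2}}{4}\right) = 22575 - \left(-3 + \frac{9 \left(-6 + 10 i\right)^{4}}{4}\right) = 22575 + \left(3 - \frac{9 \left(-6 + 10 i\right)^{4}}{4}\right) = 22578 - \frac{9 \left(-6 + 10 i\right)^{4}}{4}$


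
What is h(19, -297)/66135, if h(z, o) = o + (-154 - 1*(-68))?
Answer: -383/66135 ≈ -0.0057912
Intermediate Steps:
h(z, o) = -86 + o (h(z, o) = o + (-154 + 68) = o - 86 = -86 + o)
h(19, -297)/66135 = (-86 - 297)/66135 = -383*1/66135 = -383/66135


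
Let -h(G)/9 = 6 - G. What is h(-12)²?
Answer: 26244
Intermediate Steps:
h(G) = -54 + 9*G (h(G) = -9*(6 - G) = -54 + 9*G)
h(-12)² = (-54 + 9*(-12))² = (-54 - 108)² = (-162)² = 26244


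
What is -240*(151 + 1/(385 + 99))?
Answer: -4385100/121 ≈ -36241.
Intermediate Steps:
-240*(151 + 1/(385 + 99)) = -240*(151 + 1/484) = -240*73085/484 = -4385100/121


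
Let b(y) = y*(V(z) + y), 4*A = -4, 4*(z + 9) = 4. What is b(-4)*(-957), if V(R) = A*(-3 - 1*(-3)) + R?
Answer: -45936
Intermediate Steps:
z = -8 (z = -9 + (¼)*4 = -9 + 1 = -8)
A = -1 (A = (¼)*(-4) = -1)
V(R) = R (V(R) = -(-3 - 1*(-3)) + R = -(-3 + 3) + R = -1*0 + R = 0 + R = R)
b(y) = y*(-8 + y)
b(-4)*(-957) = -4*(-8 - 4)*(-957) = -4*(-12)*(-957) = 48*(-957) = -45936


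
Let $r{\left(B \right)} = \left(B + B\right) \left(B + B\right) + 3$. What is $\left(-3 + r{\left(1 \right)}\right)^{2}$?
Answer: $16$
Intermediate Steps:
$r{\left(B \right)} = 3 + 4 B^{2}$ ($r{\left(B \right)} = 2 B 2 B + 3 = 4 B^{2} + 3 = 3 + 4 B^{2}$)
$\left(-3 + r{\left(1 \right)}\right)^{2} = \left(-3 + \left(3 + 4 \cdot 1^{2}\right)\right)^{2} = \left(-3 + \left(3 + 4 \cdot 1\right)\right)^{2} = \left(-3 + \left(3 + 4\right)\right)^{2} = \left(-3 + 7\right)^{2} = 4^{2} = 16$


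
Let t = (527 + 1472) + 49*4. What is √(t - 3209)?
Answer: 13*I*√6 ≈ 31.843*I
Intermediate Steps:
t = 2195 (t = 1999 + 196 = 2195)
√(t - 3209) = √(2195 - 3209) = √(-1014) = 13*I*√6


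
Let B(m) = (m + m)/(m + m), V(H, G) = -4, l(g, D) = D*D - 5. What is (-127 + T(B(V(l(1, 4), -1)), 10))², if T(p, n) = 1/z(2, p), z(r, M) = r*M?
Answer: 64009/4 ≈ 16002.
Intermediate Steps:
z(r, M) = M*r
l(g, D) = -5 + D² (l(g, D) = D² - 5 = -5 + D²)
B(m) = 1 (B(m) = (2*m)/((2*m)) = (2*m)*(1/(2*m)) = 1)
T(p, n) = 1/(2*p) (T(p, n) = 1/(p*2) = 1/(2*p))
(-127 + T(B(V(l(1, 4), -1)), 10))² = (-127 + (½)/1)² = (-127 + (½)*1)² = (-127 + ½)² = (-253/2)² = 64009/4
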